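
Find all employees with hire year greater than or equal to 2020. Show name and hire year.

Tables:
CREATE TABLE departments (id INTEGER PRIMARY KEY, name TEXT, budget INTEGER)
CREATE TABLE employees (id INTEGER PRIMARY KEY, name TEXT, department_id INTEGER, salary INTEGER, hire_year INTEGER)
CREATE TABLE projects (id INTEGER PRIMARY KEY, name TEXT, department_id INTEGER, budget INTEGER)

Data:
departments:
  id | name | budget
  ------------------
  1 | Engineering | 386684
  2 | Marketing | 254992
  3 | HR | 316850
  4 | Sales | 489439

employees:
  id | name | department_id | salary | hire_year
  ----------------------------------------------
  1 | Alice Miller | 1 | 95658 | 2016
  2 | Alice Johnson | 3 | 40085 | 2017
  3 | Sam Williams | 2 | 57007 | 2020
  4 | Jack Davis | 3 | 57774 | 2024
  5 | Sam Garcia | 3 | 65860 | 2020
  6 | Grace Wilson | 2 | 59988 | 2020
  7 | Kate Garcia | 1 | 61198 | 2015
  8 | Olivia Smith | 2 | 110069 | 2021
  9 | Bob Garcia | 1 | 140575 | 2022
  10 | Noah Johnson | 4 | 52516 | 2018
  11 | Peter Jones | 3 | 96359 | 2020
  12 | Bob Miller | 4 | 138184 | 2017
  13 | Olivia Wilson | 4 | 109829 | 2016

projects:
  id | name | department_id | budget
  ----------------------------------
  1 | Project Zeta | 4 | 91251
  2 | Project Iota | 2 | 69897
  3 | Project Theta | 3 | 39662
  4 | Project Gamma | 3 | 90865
SELECT name, hire_year FROM employees WHERE hire_year >= 2020

Execution result:
name | hire_year
Sam Williams | 2020
Jack Davis | 2024
Sam Garcia | 2020
Grace Wilson | 2020
Olivia Smith | 2021
Bob Garcia | 2022
Peter Jones | 2020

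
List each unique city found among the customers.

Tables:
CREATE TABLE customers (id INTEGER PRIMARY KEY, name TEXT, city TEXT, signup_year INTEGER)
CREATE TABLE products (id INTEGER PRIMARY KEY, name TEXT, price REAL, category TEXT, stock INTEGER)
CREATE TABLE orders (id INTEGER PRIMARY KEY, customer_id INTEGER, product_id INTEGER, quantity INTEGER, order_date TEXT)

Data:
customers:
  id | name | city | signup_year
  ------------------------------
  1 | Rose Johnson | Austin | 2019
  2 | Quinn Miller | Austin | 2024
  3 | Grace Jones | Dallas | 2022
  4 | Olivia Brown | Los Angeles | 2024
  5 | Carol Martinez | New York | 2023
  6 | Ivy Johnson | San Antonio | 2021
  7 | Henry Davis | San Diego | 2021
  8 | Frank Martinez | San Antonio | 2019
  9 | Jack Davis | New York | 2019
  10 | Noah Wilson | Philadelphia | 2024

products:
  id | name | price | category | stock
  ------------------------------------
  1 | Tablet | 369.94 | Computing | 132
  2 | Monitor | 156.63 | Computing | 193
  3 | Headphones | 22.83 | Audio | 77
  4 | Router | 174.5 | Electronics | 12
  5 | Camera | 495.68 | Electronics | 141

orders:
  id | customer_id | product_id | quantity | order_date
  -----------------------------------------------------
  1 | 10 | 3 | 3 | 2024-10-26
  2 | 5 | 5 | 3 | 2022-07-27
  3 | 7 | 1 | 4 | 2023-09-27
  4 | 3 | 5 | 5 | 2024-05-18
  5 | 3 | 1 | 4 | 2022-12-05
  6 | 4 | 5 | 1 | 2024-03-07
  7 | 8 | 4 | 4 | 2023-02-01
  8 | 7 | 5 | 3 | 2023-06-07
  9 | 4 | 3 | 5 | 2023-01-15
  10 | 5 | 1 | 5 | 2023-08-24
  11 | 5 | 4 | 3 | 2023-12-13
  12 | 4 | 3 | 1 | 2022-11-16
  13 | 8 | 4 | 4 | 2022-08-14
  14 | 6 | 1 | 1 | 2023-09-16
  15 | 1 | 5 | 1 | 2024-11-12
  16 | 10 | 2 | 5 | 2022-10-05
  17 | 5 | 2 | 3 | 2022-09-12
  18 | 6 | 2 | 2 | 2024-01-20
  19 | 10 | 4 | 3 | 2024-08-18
SELECT DISTINCT city FROM customers

Execution result:
city
Austin
Dallas
Los Angeles
New York
San Antonio
San Diego
Philadelphia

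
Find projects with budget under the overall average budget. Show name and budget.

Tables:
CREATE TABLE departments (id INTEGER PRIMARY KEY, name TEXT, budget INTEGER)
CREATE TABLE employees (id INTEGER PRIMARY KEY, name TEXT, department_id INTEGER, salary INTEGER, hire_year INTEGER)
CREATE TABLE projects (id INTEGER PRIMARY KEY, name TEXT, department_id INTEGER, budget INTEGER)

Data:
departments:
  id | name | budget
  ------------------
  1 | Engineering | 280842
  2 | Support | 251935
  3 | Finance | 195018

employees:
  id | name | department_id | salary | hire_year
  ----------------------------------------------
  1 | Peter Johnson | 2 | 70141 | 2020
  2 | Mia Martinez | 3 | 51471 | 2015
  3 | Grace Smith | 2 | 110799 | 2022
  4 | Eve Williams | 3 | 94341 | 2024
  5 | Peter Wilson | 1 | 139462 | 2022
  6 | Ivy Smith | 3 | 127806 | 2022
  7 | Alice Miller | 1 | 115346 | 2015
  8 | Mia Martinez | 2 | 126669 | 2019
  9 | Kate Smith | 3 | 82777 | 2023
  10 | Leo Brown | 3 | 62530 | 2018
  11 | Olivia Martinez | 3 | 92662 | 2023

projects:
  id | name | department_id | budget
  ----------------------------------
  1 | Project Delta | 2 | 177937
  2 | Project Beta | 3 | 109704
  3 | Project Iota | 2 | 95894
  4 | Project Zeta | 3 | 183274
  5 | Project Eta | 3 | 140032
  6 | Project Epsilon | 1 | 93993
SELECT name, budget FROM projects WHERE budget < (SELECT AVG(budget) FROM projects)

Execution result:
name | budget
Project Beta | 109704
Project Iota | 95894
Project Epsilon | 93993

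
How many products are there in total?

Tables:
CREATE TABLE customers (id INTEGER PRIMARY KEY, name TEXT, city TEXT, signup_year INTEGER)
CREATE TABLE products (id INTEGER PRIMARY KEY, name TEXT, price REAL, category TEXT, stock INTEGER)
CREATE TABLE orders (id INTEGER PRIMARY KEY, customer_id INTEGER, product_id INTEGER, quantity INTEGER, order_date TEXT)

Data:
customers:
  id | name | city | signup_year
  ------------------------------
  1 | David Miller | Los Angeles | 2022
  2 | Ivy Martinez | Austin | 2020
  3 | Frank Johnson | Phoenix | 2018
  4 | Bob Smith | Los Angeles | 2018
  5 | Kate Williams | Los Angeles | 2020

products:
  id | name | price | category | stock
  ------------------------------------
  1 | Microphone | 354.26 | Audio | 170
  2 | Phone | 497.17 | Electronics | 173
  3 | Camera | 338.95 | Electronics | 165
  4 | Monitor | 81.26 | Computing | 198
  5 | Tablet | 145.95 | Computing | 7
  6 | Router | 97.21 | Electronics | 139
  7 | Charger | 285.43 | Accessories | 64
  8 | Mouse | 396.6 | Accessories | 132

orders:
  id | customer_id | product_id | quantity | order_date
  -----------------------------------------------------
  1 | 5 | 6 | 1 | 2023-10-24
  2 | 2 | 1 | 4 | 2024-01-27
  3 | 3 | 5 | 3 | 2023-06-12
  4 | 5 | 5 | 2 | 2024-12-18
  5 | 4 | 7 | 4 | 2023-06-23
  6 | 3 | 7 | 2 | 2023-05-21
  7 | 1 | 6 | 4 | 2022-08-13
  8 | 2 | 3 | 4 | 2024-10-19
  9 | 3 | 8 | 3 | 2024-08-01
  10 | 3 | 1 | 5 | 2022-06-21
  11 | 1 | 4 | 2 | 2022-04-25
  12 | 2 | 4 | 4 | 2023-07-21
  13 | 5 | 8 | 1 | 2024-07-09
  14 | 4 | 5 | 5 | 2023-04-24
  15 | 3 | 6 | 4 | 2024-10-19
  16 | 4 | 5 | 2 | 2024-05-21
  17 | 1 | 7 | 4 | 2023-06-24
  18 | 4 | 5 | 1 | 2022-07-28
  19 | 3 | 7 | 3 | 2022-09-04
SELECT COUNT(*) FROM products

Execution result:
8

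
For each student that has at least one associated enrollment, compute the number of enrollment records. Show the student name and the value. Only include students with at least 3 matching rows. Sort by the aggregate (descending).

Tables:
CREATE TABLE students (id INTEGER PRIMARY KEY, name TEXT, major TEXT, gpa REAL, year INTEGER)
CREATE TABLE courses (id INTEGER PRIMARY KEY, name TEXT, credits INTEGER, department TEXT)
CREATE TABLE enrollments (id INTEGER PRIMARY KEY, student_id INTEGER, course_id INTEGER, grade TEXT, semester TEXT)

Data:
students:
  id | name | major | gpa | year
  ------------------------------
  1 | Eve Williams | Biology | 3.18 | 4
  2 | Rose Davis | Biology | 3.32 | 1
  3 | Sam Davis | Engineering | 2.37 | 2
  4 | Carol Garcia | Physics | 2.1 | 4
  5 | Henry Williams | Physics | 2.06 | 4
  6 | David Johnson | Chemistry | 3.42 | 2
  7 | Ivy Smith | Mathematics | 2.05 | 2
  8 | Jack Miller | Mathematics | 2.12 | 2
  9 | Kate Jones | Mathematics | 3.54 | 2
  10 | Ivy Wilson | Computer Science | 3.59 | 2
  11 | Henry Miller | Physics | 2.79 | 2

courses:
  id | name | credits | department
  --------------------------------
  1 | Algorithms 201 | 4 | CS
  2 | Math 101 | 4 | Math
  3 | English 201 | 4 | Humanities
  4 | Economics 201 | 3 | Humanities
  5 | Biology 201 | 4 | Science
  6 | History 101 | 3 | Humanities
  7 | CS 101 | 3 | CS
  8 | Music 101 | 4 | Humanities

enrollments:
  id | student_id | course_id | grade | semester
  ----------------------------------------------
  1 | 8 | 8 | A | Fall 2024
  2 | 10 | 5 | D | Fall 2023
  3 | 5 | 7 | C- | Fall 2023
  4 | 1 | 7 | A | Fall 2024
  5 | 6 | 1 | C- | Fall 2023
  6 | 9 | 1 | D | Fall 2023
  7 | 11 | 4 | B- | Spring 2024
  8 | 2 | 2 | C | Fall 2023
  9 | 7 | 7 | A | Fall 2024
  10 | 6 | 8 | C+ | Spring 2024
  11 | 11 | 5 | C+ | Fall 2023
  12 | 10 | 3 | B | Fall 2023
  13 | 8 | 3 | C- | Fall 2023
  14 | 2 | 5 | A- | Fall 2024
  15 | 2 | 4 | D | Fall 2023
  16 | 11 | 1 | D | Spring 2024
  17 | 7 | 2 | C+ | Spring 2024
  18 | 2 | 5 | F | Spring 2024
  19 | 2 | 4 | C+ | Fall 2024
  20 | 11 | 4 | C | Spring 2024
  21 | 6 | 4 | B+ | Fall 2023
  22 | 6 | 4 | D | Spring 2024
SELECT p.name, COUNT(*) AS n FROM enrollments c JOIN students p ON c.student_id = p.id GROUP BY p.id, p.name HAVING COUNT(*) >= 3 ORDER BY n DESC

Execution result:
name | n
Rose Davis | 5
David Johnson | 4
Henry Miller | 4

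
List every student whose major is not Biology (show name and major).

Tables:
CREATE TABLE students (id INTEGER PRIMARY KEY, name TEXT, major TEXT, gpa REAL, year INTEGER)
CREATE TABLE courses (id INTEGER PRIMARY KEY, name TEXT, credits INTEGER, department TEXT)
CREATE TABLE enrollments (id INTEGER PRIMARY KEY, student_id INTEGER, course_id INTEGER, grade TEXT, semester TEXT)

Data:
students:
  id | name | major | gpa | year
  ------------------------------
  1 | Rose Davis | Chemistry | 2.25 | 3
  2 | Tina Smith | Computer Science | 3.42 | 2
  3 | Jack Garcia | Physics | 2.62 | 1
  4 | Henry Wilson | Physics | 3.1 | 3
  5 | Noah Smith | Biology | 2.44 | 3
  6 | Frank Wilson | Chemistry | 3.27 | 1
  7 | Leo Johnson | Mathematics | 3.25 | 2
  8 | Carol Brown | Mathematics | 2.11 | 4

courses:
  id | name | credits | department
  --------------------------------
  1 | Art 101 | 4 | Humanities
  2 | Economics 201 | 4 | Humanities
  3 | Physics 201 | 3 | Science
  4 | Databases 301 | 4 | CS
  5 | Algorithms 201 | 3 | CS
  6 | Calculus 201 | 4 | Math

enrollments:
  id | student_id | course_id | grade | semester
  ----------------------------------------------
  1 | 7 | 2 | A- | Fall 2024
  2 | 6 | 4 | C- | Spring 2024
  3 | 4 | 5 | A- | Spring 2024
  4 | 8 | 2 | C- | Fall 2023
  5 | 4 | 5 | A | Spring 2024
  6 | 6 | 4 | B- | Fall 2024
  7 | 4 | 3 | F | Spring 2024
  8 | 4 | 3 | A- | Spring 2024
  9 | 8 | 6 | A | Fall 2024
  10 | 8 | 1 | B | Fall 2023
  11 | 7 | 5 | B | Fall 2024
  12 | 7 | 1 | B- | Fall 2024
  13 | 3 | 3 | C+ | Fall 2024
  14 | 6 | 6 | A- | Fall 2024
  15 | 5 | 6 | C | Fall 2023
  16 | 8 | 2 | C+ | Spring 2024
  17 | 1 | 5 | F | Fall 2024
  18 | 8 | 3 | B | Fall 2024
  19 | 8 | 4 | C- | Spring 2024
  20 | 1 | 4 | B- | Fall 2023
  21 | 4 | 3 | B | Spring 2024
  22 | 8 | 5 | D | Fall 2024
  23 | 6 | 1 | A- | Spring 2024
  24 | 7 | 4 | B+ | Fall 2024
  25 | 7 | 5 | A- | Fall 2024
SELECT name, major FROM students WHERE major <> 'Biology'

Execution result:
name | major
Rose Davis | Chemistry
Tina Smith | Computer Science
Jack Garcia | Physics
Henry Wilson | Physics
Frank Wilson | Chemistry
Leo Johnson | Mathematics
Carol Brown | Mathematics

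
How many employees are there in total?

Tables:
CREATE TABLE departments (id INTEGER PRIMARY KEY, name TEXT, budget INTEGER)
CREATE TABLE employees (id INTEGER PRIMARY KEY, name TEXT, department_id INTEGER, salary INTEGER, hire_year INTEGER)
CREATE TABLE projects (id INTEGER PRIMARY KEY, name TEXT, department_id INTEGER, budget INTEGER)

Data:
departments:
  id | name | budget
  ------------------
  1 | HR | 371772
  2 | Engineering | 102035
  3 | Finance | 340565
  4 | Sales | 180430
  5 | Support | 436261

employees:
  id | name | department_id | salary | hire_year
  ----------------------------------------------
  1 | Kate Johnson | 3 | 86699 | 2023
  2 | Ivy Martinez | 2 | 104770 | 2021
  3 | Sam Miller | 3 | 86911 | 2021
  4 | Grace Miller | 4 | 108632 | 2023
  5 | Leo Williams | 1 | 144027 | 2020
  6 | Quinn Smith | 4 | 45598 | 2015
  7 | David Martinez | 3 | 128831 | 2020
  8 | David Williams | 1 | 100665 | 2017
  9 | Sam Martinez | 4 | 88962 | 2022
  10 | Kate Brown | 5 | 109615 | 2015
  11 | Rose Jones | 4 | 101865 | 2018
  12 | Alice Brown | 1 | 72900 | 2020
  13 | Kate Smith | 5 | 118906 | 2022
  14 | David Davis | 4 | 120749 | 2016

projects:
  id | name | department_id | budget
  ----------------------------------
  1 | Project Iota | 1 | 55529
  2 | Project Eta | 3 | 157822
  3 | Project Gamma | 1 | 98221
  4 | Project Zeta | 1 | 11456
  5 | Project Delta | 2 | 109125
SELECT COUNT(*) FROM employees

Execution result:
14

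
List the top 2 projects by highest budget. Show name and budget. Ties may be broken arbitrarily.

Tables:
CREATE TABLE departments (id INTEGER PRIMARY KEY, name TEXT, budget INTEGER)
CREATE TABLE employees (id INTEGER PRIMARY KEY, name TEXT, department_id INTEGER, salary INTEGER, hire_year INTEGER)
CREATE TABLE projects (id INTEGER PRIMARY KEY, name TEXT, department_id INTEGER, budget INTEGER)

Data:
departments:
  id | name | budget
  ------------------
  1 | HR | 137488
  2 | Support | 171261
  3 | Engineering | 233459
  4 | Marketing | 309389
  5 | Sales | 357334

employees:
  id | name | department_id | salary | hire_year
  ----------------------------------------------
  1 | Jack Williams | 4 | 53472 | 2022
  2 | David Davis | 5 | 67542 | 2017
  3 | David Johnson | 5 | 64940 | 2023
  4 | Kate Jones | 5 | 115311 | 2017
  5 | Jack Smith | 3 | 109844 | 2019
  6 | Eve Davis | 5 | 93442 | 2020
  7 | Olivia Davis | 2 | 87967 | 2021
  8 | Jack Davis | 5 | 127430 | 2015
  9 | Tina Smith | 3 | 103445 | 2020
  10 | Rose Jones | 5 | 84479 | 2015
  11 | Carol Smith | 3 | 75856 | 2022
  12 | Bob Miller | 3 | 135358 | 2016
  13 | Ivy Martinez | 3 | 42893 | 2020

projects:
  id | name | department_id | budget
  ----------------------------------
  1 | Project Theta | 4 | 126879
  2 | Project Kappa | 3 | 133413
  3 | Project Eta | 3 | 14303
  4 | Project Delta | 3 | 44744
SELECT name, budget FROM projects ORDER BY budget DESC LIMIT 2

Execution result:
name | budget
Project Kappa | 133413
Project Theta | 126879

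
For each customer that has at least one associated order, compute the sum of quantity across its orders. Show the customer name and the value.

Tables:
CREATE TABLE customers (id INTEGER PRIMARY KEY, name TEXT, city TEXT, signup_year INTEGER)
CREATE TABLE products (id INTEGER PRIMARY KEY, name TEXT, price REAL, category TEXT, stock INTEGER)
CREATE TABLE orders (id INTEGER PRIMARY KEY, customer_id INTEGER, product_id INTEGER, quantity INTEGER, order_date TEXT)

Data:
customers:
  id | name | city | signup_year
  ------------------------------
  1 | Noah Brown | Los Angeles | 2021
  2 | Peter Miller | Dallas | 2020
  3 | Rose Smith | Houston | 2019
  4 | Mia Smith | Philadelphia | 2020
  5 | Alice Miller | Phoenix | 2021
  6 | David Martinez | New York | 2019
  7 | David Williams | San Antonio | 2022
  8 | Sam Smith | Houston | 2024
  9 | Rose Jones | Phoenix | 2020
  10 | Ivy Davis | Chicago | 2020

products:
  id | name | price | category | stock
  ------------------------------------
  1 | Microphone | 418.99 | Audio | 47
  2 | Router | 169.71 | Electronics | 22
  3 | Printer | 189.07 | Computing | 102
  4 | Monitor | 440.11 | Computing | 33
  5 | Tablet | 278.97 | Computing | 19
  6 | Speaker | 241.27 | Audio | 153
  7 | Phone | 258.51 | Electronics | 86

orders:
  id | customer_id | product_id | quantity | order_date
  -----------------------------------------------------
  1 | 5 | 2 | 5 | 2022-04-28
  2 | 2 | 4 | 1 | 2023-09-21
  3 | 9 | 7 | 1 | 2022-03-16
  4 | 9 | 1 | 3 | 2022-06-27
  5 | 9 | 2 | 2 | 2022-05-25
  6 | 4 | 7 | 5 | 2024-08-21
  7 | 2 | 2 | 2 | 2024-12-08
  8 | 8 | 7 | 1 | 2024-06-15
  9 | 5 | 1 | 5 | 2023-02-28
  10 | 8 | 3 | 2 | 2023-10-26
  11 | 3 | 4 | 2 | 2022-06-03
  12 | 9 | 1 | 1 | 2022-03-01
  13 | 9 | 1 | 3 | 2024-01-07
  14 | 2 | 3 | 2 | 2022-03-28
SELECT p.name, SUM(c.quantity) AS sum_quantity FROM orders c JOIN customers p ON c.customer_id = p.id GROUP BY p.id, p.name

Execution result:
name | sum_quantity
Peter Miller | 5
Rose Smith | 2
Mia Smith | 5
Alice Miller | 10
Sam Smith | 3
Rose Jones | 10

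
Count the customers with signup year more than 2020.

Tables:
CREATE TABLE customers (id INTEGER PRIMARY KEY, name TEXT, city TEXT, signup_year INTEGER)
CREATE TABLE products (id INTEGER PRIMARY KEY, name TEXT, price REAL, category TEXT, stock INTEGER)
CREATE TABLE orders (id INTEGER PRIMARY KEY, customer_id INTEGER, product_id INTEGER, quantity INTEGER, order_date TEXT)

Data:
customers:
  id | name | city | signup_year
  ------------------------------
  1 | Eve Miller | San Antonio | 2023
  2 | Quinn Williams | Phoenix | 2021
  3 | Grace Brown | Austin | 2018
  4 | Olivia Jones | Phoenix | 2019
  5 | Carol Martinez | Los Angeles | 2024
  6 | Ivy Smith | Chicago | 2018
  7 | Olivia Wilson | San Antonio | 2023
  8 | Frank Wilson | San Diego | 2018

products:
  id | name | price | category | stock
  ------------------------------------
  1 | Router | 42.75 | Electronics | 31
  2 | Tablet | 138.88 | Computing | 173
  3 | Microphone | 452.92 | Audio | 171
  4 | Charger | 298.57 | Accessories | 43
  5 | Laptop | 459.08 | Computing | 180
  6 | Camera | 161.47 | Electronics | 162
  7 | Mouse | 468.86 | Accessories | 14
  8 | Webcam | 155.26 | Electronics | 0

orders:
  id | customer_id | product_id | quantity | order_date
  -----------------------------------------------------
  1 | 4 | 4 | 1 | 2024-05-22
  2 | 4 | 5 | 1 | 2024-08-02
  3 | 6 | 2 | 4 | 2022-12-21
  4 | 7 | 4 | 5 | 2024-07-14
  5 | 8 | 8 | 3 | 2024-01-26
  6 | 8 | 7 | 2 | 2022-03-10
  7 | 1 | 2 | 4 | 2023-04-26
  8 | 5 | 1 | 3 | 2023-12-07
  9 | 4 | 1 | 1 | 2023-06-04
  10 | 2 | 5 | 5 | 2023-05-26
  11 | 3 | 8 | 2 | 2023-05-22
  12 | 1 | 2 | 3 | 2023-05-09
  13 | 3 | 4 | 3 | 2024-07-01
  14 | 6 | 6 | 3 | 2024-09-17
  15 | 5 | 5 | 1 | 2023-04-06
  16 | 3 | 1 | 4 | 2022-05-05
SELECT COUNT(*) FROM customers WHERE signup_year > 2020

Execution result:
4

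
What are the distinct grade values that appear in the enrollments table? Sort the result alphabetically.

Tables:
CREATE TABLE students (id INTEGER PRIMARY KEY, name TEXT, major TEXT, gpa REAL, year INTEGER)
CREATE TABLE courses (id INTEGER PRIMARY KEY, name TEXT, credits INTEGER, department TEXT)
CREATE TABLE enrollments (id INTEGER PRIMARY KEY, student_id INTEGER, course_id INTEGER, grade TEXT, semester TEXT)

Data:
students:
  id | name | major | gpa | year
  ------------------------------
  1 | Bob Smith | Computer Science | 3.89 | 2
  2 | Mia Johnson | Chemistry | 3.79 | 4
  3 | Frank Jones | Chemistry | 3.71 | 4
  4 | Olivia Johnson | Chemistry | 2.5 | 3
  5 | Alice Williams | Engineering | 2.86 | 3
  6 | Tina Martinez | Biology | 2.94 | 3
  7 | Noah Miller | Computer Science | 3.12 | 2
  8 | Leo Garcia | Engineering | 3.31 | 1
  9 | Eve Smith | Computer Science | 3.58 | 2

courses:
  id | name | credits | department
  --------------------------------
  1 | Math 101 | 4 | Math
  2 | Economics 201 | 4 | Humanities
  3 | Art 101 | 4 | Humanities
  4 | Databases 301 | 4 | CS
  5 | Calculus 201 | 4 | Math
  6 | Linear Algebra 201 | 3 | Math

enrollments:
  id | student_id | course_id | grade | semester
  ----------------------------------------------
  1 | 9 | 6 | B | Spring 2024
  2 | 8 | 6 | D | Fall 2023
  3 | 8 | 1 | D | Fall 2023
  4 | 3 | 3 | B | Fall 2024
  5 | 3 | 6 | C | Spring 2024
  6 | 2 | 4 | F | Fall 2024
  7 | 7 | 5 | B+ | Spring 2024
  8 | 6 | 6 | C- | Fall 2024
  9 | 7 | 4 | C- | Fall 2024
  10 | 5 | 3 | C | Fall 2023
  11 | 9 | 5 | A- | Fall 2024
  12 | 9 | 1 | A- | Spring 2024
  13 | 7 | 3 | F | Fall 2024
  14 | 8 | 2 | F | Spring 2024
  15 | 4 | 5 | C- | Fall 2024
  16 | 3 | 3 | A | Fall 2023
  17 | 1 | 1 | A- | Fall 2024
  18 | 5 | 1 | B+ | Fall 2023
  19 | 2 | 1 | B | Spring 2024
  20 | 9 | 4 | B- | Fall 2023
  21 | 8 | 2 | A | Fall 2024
SELECT DISTINCT grade FROM enrollments ORDER BY grade

Execution result:
grade
A
A-
B
B+
B-
C
C-
D
F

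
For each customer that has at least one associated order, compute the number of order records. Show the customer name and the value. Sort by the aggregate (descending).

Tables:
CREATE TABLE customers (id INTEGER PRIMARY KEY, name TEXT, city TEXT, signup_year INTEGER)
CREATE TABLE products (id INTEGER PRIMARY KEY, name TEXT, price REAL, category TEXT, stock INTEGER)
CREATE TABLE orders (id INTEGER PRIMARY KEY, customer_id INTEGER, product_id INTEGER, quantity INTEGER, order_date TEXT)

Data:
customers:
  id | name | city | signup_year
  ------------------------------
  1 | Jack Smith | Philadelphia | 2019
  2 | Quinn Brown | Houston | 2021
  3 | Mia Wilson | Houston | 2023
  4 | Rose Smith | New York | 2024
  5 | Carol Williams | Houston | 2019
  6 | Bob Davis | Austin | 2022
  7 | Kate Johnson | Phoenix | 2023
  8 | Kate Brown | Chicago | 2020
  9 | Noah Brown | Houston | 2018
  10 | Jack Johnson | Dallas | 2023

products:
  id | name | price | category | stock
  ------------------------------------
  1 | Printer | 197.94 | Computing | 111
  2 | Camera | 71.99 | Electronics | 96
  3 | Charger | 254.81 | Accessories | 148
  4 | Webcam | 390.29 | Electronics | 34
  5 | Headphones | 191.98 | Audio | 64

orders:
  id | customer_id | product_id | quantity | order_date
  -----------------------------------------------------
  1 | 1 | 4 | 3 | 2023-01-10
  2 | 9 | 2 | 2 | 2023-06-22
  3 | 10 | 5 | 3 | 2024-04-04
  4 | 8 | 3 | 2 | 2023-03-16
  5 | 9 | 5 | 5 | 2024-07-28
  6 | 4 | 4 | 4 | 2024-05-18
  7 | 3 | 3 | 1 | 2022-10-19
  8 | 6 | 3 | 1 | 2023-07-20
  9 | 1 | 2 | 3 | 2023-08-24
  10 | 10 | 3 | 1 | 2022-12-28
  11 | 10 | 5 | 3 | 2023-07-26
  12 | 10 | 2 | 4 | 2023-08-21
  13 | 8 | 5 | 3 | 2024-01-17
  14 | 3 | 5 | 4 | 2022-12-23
SELECT p.name, COUNT(*) AS n FROM orders c JOIN customers p ON c.customer_id = p.id GROUP BY p.id, p.name ORDER BY n DESC

Execution result:
name | n
Jack Johnson | 4
Jack Smith | 2
Mia Wilson | 2
Kate Brown | 2
Noah Brown | 2
Rose Smith | 1
Bob Davis | 1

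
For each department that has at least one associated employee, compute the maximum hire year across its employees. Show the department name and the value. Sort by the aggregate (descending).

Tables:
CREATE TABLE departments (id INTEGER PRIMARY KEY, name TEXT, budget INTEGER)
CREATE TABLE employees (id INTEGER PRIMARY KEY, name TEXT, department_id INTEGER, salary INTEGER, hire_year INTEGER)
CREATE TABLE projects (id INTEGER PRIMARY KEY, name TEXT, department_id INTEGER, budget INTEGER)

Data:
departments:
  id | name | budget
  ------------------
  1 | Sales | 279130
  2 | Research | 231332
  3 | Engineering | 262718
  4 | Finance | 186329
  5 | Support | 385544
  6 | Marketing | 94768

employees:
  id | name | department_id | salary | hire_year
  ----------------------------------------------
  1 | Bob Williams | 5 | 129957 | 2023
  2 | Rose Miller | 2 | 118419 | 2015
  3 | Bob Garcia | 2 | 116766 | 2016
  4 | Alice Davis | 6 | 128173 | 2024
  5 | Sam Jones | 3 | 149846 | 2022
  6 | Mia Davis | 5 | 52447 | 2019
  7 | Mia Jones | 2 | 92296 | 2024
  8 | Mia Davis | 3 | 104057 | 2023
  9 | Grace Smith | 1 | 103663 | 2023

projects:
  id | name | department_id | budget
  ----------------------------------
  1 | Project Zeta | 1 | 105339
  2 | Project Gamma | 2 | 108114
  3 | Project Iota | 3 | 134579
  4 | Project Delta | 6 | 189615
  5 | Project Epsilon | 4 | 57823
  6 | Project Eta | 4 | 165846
SELECT p.name, MAX(c.hire_year) AS max_hire_year FROM employees c JOIN departments p ON c.department_id = p.id GROUP BY p.id, p.name ORDER BY max_hire_year DESC

Execution result:
name | max_hire_year
Research | 2024
Marketing | 2024
Sales | 2023
Engineering | 2023
Support | 2023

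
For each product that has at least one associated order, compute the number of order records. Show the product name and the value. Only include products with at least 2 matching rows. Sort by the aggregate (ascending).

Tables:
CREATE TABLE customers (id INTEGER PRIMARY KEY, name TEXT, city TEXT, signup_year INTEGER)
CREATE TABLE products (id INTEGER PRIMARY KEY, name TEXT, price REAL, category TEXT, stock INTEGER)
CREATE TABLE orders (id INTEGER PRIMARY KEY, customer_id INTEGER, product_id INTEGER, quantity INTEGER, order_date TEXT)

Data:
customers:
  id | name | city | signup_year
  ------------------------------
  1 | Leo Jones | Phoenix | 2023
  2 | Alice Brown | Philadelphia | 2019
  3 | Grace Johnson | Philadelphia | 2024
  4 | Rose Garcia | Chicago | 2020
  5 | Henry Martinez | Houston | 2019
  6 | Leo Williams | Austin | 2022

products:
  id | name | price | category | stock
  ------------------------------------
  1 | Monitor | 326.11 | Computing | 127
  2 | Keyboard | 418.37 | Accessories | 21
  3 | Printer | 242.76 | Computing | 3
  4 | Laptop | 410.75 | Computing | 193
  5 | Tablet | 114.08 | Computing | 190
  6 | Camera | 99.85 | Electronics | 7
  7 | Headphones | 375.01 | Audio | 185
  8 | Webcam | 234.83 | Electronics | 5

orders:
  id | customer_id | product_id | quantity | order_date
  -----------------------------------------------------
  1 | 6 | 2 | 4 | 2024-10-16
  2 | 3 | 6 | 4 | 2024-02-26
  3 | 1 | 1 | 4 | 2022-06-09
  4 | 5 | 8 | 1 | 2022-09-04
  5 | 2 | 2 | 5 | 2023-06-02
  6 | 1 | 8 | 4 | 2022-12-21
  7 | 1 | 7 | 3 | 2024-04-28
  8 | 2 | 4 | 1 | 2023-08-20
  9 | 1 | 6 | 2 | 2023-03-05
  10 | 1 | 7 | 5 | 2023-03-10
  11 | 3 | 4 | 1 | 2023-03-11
SELECT p.name, COUNT(*) AS n FROM orders c JOIN products p ON c.product_id = p.id GROUP BY p.id, p.name HAVING COUNT(*) >= 2 ORDER BY n ASC

Execution result:
name | n
Keyboard | 2
Laptop | 2
Camera | 2
Headphones | 2
Webcam | 2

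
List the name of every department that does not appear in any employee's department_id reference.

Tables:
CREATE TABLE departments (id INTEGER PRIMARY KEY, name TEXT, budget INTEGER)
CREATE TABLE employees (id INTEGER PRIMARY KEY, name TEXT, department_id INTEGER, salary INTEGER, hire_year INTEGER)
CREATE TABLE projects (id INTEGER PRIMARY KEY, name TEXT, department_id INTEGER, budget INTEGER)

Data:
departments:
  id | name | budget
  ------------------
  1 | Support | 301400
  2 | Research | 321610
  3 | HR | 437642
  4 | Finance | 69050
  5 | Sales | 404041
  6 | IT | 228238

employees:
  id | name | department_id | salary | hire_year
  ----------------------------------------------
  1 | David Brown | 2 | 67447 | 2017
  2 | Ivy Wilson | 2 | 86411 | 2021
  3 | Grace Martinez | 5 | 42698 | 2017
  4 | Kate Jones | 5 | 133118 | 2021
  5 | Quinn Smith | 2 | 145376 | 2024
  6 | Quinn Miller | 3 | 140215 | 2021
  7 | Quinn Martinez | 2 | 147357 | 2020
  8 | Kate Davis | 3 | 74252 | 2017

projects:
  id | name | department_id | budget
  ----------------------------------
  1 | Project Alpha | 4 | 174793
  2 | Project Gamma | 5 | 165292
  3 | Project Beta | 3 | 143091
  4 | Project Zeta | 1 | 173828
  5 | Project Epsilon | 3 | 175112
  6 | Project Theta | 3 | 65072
SELECT p.name FROM departments p LEFT JOIN employees c ON c.department_id = p.id WHERE c.id IS NULL

Execution result:
name
Support
Finance
IT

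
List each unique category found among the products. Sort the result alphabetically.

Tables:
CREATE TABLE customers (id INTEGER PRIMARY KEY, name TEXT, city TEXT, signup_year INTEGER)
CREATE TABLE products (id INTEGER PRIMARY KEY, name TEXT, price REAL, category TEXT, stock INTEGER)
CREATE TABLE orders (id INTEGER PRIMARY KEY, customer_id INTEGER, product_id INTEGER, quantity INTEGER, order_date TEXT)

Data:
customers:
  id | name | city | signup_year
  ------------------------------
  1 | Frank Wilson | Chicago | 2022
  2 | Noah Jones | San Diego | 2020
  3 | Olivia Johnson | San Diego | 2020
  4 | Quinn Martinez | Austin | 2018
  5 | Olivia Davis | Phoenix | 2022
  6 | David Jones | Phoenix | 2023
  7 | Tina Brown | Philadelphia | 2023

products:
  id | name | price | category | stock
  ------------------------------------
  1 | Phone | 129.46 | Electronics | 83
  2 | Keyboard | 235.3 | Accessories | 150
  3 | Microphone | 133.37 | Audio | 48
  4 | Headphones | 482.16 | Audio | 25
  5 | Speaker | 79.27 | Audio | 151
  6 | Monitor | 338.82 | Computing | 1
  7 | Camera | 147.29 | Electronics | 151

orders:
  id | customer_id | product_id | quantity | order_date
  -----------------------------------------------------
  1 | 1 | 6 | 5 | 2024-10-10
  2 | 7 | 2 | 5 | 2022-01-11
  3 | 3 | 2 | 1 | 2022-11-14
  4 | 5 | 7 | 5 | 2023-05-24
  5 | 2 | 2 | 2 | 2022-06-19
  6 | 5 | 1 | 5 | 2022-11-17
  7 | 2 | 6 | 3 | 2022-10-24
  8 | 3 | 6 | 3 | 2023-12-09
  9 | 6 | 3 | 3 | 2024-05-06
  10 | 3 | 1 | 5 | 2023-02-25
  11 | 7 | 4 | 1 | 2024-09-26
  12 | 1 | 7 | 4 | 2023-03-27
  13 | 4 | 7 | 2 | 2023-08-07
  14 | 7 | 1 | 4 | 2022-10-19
SELECT DISTINCT category FROM products ORDER BY category

Execution result:
category
Accessories
Audio
Computing
Electronics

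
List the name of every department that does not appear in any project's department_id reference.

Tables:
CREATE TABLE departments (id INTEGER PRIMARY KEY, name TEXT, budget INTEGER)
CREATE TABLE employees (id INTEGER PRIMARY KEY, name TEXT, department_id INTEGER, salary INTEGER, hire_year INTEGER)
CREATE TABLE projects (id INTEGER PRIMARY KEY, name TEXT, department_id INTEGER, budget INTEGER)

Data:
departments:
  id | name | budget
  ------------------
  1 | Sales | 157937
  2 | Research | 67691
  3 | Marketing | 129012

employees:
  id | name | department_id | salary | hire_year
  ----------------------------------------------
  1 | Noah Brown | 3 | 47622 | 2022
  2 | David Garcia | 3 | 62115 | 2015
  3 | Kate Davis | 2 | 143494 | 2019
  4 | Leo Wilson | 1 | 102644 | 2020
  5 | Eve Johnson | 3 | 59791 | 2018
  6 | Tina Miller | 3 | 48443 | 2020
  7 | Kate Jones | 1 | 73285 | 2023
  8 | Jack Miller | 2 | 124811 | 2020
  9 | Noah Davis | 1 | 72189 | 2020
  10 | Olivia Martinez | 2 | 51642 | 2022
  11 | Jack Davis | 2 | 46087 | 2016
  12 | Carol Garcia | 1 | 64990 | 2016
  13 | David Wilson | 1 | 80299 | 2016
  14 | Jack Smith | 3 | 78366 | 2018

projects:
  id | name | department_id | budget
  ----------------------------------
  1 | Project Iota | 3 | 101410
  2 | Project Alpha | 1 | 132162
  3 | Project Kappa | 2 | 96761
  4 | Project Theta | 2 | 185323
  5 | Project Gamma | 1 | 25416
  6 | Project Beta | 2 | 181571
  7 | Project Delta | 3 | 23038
SELECT p.name FROM departments p LEFT JOIN projects c ON c.department_id = p.id WHERE c.id IS NULL

Execution result:
(no rows)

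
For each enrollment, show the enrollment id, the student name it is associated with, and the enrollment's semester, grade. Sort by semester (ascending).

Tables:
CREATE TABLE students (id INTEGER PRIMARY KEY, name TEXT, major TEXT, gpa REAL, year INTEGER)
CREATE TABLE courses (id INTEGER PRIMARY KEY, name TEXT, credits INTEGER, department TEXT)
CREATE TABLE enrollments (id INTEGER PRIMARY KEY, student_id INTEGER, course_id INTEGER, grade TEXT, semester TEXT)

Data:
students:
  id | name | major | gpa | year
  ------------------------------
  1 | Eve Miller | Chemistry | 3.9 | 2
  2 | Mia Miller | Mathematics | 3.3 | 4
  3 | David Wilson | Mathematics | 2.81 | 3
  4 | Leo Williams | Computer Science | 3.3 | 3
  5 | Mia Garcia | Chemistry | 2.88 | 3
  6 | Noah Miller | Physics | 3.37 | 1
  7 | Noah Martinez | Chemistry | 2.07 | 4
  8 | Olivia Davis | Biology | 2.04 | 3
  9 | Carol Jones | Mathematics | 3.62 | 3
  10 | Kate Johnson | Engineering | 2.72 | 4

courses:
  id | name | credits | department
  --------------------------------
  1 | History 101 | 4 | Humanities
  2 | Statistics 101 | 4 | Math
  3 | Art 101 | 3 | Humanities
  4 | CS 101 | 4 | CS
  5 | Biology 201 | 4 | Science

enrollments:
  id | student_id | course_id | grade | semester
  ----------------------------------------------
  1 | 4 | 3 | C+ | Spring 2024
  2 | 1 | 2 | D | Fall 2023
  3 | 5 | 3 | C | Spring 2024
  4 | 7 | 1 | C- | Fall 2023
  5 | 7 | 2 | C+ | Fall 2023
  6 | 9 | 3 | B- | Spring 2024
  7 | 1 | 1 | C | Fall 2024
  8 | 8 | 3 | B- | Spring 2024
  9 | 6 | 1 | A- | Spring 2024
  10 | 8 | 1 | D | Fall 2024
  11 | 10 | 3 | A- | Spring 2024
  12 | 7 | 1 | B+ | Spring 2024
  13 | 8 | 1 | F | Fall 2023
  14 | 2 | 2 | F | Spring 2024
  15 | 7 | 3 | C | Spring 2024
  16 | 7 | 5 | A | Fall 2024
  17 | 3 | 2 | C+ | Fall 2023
SELECT c.id, p.name AS student, c.semester, c.grade FROM enrollments c JOIN students p ON c.student_id = p.id ORDER BY c.semester ASC

Execution result:
id | student | semester | grade
2 | Eve Miller | Fall 2023 | D
4 | Noah Martinez | Fall 2023 | C-
5 | Noah Martinez | Fall 2023 | C+
13 | Olivia Davis | Fall 2023 | F
17 | David Wilson | Fall 2023 | C+
7 | Eve Miller | Fall 2024 | C
10 | Olivia Davis | Fall 2024 | D
16 | Noah Martinez | Fall 2024 | A
1 | Leo Williams | Spring 2024 | C+
3 | Mia Garcia | Spring 2024 | C
6 | Carol Jones | Spring 2024 | B-
8 | Olivia Davis | Spring 2024 | B-
9 | Noah Miller | Spring 2024 | A-
11 | Kate Johnson | Spring 2024 | A-
12 | Noah Martinez | Spring 2024 | B+
14 | Mia Miller | Spring 2024 | F
15 | Noah Martinez | Spring 2024 | C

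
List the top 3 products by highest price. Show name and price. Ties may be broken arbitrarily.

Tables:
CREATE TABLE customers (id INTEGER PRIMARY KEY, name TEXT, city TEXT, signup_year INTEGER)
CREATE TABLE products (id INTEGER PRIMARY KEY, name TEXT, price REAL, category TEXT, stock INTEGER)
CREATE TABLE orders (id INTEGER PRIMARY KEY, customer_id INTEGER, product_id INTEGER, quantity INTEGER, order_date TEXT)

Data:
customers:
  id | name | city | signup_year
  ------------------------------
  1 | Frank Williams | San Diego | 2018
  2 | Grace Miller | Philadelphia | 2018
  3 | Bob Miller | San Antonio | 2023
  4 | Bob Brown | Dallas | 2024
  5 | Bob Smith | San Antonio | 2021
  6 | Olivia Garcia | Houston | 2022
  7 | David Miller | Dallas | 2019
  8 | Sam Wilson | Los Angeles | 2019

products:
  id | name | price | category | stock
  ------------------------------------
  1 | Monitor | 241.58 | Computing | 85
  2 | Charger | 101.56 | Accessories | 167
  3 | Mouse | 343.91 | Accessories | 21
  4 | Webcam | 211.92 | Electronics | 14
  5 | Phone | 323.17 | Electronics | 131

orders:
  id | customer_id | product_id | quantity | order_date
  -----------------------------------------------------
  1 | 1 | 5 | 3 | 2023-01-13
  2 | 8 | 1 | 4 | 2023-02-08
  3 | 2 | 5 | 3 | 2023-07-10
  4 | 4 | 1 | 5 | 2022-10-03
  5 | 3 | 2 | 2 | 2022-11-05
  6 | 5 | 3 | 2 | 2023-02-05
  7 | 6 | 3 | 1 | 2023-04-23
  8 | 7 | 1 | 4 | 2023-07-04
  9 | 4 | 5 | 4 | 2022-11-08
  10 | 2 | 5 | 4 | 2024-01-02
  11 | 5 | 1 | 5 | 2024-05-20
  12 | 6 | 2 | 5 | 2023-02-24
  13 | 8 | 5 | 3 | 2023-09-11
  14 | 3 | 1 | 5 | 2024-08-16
SELECT name, price FROM products ORDER BY price DESC LIMIT 3

Execution result:
name | price
Mouse | 343.91
Phone | 323.17
Monitor | 241.58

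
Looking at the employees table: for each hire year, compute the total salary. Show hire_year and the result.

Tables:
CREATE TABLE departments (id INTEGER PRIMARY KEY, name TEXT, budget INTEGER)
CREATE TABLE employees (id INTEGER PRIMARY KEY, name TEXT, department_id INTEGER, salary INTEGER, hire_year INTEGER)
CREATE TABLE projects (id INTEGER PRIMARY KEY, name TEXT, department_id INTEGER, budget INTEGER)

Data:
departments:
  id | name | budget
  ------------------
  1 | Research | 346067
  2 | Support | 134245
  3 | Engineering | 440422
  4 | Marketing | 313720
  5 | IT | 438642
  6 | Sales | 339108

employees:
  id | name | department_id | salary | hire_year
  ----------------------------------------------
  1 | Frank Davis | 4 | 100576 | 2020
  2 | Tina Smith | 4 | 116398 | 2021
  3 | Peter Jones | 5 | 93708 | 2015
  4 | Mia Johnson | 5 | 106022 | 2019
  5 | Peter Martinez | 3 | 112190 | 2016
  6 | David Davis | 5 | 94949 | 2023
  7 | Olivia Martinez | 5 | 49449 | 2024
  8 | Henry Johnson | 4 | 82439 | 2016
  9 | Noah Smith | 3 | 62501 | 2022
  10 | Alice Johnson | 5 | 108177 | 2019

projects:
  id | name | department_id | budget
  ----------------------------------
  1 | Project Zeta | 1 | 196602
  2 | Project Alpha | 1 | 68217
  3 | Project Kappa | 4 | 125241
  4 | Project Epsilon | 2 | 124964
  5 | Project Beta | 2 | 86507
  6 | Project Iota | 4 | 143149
SELECT hire_year, SUM(salary) AS sum_salary FROM employees GROUP BY hire_year

Execution result:
hire_year | sum_salary
2015 | 93708
2016 | 194629
2019 | 214199
2020 | 100576
2021 | 116398
2022 | 62501
2023 | 94949
2024 | 49449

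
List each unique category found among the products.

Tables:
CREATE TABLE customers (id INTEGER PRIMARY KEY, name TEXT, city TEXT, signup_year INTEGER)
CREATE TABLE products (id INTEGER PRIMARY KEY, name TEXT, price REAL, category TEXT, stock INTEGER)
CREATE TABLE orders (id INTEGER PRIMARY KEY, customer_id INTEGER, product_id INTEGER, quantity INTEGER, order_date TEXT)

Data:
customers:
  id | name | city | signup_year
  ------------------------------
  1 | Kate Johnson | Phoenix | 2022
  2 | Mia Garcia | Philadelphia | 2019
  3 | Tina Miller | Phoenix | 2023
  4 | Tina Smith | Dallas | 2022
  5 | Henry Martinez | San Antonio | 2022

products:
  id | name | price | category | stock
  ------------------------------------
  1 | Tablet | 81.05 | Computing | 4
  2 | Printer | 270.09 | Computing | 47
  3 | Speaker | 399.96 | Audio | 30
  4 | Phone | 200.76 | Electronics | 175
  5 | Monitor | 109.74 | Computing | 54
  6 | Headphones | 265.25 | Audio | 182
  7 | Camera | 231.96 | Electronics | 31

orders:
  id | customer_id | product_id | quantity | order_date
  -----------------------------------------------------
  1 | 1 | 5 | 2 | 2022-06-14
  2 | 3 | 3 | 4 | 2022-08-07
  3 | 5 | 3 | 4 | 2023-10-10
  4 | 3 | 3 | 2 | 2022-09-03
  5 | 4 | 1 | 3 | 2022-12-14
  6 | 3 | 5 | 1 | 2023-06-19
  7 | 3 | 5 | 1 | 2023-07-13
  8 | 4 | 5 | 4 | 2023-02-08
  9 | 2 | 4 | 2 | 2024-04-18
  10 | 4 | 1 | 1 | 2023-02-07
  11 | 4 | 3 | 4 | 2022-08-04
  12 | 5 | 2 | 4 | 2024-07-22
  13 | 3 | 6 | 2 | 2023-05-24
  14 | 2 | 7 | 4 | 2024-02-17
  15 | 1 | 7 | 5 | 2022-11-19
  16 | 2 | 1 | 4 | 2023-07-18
SELECT DISTINCT category FROM products

Execution result:
category
Computing
Audio
Electronics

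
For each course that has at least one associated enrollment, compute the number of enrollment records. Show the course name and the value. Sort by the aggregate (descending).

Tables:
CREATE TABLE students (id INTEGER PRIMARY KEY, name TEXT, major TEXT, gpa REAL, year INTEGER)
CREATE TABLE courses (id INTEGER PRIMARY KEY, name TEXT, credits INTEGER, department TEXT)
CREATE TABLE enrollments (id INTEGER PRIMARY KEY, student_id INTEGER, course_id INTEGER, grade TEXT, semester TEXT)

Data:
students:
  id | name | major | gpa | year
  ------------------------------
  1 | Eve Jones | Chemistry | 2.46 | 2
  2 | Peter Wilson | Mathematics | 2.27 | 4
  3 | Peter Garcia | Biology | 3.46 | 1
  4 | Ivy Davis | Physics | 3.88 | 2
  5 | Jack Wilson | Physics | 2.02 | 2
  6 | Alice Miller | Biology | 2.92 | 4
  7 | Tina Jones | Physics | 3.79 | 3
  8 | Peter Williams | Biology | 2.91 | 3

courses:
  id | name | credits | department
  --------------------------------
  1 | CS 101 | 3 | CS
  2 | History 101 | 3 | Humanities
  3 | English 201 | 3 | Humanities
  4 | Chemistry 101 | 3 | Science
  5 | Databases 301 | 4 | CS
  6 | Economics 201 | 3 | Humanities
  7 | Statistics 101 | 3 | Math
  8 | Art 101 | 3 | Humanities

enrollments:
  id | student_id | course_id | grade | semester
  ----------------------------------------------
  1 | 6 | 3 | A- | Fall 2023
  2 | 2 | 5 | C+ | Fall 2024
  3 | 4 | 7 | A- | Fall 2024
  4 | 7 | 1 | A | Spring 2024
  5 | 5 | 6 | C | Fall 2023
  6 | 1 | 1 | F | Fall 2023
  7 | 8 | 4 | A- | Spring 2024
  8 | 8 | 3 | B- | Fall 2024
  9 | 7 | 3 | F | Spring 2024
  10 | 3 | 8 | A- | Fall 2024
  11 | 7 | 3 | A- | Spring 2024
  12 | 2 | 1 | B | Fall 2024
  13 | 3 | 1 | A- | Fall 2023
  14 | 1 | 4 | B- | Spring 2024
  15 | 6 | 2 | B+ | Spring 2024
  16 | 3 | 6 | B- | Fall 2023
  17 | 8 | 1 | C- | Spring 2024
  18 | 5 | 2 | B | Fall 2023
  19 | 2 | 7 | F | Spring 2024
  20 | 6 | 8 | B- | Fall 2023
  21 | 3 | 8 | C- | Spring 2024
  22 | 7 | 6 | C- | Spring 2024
SELECT p.name, COUNT(*) AS n FROM enrollments c JOIN courses p ON c.course_id = p.id GROUP BY p.id, p.name ORDER BY n DESC

Execution result:
name | n
CS 101 | 5
English 201 | 4
Economics 201 | 3
Art 101 | 3
History 101 | 2
Chemistry 101 | 2
Statistics 101 | 2
Databases 301 | 1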